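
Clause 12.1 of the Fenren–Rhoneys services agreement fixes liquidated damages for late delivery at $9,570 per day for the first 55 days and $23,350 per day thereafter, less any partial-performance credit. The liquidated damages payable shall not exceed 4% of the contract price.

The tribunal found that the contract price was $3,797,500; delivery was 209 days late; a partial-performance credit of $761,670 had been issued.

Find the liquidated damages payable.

First 55 days: 55 × $9,570 = $526,350
Remaining days: (209 − 55) × $23,350 = $3,595,900
Accrued per-day damages: $526,350 + $3,595,900 = $4,122,250
Less partial-performance credit: $4,122,250 − $761,670 = $3,360,580
Cap: 4% of $3,797,500 = $151,900
Cap at $151,900: $3,360,580 exceeds the cap → $151,900

$151,900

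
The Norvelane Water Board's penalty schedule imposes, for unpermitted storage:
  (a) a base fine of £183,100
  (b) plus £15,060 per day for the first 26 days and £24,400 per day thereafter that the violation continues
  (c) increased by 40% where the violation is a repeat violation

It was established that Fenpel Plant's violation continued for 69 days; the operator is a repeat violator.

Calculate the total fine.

First 26 days: 26 × £15,060 = £391,560
Remaining days: (69 − 26) × £24,400 = £1,049,200
Per-day component: £391,560 + £1,049,200 = £1,440,760
Base plus per-day: £183,100 + £1,440,760 = £1,623,860
Enhancement: 40% of £1,623,860 = £649,544
Enhanced fine: £1,623,860 + £649,544 = £2,273,404

£2,273,404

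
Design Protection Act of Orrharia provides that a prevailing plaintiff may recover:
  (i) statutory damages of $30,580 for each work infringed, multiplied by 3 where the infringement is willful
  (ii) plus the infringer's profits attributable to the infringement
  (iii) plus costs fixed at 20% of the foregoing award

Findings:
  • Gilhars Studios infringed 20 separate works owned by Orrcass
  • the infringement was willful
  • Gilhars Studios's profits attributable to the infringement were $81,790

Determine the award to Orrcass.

Statutory damages: 20 × $30,580 = $611,600
Trebled: 3 × $611,600 = $1,834,800
Combined award: $1,834,800 + $81,790 = $1,916,590
Costs: 20% of $1,916,590 = $383,318
Award plus costs: $1,916,590 + $383,318 = $2,299,908

$2,299,908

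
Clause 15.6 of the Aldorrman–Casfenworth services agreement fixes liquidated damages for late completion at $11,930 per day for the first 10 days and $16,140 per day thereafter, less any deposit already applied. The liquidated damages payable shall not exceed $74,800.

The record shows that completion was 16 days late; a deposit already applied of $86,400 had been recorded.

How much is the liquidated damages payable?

First 10 days: 10 × $11,930 = $119,300
Remaining days: (16 − 10) × $16,140 = $96,840
Accrued per-day damages: $119,300 + $96,840 = $216,140
Less deposit already applied: $216,140 − $86,400 = $129,740
Cap at $74,800: $129,740 exceeds the cap → $74,800

$74,800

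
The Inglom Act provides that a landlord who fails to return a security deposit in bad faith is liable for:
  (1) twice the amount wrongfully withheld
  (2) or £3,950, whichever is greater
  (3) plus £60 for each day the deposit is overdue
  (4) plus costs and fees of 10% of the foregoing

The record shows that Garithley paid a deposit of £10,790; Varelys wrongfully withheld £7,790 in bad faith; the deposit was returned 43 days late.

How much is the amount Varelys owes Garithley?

Doubled: 2 × £7,790 = £15,580
Minimum £3,950: £15,580 meets the minimum, no increase.
Late-return penalty: 43 × £60 = £2,580
Damages plus late penalty: £15,580 + £2,580 = £18,160
Costs and fees: 10% of £18,160 = £1,816
Total recovery: £18,160 + £1,816 = £19,976

£19,976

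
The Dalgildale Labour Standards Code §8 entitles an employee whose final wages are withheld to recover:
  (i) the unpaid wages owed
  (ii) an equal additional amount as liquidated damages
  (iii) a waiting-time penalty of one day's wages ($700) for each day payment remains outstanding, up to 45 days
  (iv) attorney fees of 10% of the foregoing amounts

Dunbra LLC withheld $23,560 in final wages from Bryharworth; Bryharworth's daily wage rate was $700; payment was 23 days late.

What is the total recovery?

Liquidated damages (equal amount): $23,560
Penalty days: min(23, 45) = 23
Waiting-time penalty: 23 × $700 = $16,100
Subtotal: $23,560 + $23,560 + $16,100 = $63,220
Attorney fees: 10% of $63,220 = $6,322
Total award: $63,220 + $6,322 = $69,542

$69,542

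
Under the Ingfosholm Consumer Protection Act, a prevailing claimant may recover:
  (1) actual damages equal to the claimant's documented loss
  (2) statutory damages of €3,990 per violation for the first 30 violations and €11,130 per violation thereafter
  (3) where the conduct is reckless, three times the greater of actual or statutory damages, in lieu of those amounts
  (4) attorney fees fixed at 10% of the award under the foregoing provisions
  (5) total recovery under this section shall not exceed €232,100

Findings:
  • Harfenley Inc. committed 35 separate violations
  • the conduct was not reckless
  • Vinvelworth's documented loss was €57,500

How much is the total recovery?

First 30 violations: 30 × €3,990 = €119,700
Remaining violations: (35 − 30) × €11,130 = €55,650
Statutory damages: €119,700 + €55,650 = €175,350
Conduct not reckless: the in-lieu enhancement does not apply.
Actual plus statutory damages: €57,500 + €175,350 = €232,850
Attorney fees: 10% of €232,850 = €23,285
Total before cap: €232,850 + €23,285 = €256,135
Cap at €232,100: €256,135 exceeds the cap → €232,100

€232,100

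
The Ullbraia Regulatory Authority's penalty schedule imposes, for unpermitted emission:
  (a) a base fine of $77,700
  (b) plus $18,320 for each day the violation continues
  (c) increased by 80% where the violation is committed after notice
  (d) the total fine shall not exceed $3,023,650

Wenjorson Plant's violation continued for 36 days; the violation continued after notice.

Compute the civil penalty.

Per-day component: 36 × $18,320 = $659,520
Base plus per-day: $77,700 + $659,520 = $737,220
Enhancement: 80% of $737,220 = $589,776
Enhanced fine: $737,220 + $589,776 = $1,326,996
Cap at $3,023,650: $1,326,996 is within the cap, no reduction.

$1,326,996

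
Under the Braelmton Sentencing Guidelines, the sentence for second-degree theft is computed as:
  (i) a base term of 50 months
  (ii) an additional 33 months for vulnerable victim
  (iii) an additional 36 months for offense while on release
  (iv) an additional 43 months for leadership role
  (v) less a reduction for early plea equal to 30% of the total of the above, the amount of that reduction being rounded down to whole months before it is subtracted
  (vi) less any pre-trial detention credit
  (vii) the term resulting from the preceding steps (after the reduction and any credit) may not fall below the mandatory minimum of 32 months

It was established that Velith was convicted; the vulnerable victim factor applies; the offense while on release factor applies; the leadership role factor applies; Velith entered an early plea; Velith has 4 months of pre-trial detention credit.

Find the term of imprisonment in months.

110 months

Vulnerable victim enhancement: +33 months
Offense while on release enhancement: +36 months
Leadership role enhancement: +43 months
Adjusted term: 50 months + 33 months + 36 months + 43 months = 162 months
Early plea reduction: 30% of 162 months = 48 months (rounded down)
After reduction: 162 − 48 = 114 months
Less pre-trial detention credit: 114 months − 4 months = 110 months
Minimum 32 months: 110 months meets the minimum, no increase.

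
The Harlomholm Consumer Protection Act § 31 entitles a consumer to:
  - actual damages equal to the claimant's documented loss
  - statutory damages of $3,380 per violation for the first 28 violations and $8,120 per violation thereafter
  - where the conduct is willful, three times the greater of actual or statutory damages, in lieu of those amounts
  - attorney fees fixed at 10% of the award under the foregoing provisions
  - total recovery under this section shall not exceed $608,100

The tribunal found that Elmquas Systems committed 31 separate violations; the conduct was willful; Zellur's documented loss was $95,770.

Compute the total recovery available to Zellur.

$392,700

First 28 violations: 28 × $3,380 = $94,640
Remaining violations: (31 − 28) × $8,120 = $24,360
Statutory damages: $94,640 + $24,360 = $119,000
Greater of actual damages ($95,770) or statutory damages ($119,000): $119,000
Trebled: 3 × $119,000 = $357,000
Attorney fees: 10% of $357,000 = $35,700
Total before cap: $357,000 + $35,700 = $392,700
Cap at $608,100: $392,700 is within the cap, no reduction.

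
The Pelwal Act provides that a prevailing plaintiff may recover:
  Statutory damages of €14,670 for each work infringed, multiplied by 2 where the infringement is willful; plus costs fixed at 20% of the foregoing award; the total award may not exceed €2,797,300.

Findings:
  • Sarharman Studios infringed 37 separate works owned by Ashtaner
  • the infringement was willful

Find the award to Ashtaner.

Statutory damages: 37 × €14,670 = €542,790
Doubled: 2 × €542,790 = €1,085,580
Costs: 20% of €1,085,580 = €217,116
Award plus costs: €1,085,580 + €217,116 = €1,302,696
Cap at €2,797,300: €1,302,696 is within the cap, no reduction.

€1,302,696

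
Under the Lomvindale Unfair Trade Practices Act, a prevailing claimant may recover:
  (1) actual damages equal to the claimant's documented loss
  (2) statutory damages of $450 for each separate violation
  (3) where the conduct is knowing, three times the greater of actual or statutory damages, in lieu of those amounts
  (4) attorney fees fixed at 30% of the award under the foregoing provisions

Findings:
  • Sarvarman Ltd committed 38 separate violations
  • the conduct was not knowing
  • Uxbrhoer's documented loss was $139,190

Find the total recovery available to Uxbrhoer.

$203,177

Statutory damages: 38 × $450 = $17,100
Conduct not knowing: the in-lieu enhancement does not apply.
Actual plus statutory damages: $139,190 + $17,100 = $156,290
Attorney fees: 30% of $156,290 = $46,887
Total recovery: $156,290 + $46,887 = $203,177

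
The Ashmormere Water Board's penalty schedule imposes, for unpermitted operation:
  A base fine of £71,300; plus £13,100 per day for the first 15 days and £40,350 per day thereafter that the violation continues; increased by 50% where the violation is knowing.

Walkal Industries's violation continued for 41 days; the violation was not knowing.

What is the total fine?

First 15 days: 15 × £13,100 = £196,500
Remaining days: (41 − 15) × £40,350 = £1,049,100
Per-day component: £196,500 + £1,049,100 = £1,245,600
Base plus per-day: £71,300 + £1,245,600 = £1,316,900
The violation was not knowing: no 50% increase.

Civil penalty: £1,316,900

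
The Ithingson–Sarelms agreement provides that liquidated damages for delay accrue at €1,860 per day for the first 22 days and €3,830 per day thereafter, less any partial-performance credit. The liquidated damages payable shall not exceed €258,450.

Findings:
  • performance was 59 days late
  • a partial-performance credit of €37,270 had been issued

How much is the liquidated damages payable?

First 22 days: 22 × €1,860 = €40,920
Remaining days: (59 − 22) × €3,830 = €141,710
Accrued per-day damages: €40,920 + €141,710 = €182,630
Less partial-performance credit: €182,630 − €37,270 = €145,360
Cap at €258,450: €145,360 is within the cap, no reduction.

€145,360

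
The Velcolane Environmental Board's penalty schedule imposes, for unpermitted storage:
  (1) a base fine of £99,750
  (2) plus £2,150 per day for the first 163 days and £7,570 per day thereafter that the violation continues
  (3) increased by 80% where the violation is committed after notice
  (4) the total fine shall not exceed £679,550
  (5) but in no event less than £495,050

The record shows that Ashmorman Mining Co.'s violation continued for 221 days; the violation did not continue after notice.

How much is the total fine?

£679,550

First 163 days: 163 × £2,150 = £350,450
Remaining days: (221 − 163) × £7,570 = £439,060
Per-day component: £350,450 + £439,060 = £789,510
Base plus per-day: £99,750 + £789,510 = £889,260
The violation did not continue after notice: no 80% increase.
Cap at £679,550: £889,260 exceeds the cap → £679,550
Minimum £495,050: £679,550 meets the minimum, no increase.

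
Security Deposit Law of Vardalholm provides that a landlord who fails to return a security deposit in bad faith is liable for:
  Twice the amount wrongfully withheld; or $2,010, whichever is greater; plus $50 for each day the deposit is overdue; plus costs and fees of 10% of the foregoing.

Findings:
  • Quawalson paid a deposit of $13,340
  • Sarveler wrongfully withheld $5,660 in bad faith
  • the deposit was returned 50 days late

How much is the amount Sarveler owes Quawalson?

Doubled: 2 × $5,660 = $11,320
Minimum $2,010: $11,320 meets the minimum, no increase.
Late-return penalty: 50 × $50 = $2,500
Damages plus late penalty: $11,320 + $2,500 = $13,820
Costs and fees: 10% of $13,820 = $1,382
Total recovery: $13,820 + $1,382 = $15,202

$15,202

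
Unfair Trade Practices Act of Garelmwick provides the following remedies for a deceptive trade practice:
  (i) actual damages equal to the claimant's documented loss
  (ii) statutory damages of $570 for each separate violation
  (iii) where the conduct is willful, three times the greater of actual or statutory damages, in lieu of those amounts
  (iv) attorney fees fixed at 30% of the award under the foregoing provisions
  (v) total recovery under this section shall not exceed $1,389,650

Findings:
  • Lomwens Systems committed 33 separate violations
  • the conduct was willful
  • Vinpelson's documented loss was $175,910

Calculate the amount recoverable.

Statutory damages: 33 × $570 = $18,810
Greater of actual damages ($175,910) or statutory damages ($18,810): $175,910
Trebled: 3 × $175,910 = $527,730
Attorney fees: 30% of $527,730 = $158,319
Total before cap: $527,730 + $158,319 = $686,049
Cap at $1,389,650: $686,049 is within the cap, no reduction.

$686,049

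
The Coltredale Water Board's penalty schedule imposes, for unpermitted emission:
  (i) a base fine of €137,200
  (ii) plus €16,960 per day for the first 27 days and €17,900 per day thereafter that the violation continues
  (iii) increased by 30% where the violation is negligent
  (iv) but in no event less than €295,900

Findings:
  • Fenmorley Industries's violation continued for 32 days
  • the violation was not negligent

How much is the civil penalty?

First 27 days: 27 × €16,960 = €457,920
Remaining days: (32 − 27) × €17,900 = €89,500
Per-day component: €457,920 + €89,500 = €547,420
Base plus per-day: €137,200 + €547,420 = €684,620
The violation was not negligent: no 30% increase.
Minimum €295,900: €684,620 meets the minimum, no increase.

€684,620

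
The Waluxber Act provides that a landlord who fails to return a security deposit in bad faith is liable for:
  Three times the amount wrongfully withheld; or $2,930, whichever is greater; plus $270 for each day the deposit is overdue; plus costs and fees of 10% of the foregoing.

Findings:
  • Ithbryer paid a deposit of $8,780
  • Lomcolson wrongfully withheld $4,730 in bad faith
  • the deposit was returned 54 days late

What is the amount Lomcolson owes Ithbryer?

$31,647

Trebled: 3 × $4,730 = $14,190
Minimum $2,930: $14,190 meets the minimum, no increase.
Late-return penalty: 54 × $270 = $14,580
Damages plus late penalty: $14,190 + $14,580 = $28,770
Costs and fees: 10% of $28,770 = $2,877
Total recovery: $28,770 + $2,877 = $31,647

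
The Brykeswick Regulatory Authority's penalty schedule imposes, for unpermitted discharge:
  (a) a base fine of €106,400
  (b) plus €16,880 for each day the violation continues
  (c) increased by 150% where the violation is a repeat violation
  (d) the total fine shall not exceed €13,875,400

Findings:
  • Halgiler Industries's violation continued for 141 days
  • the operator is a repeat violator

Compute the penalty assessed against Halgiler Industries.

Per-day component: 141 × €16,880 = €2,380,080
Base plus per-day: €106,400 + €2,380,080 = €2,486,480
Enhancement: 150% of €2,486,480 = €3,729,720
Enhanced fine: €2,486,480 + €3,729,720 = €6,216,200
Cap at €13,875,400: €6,216,200 is within the cap, no reduction.

€6,216,200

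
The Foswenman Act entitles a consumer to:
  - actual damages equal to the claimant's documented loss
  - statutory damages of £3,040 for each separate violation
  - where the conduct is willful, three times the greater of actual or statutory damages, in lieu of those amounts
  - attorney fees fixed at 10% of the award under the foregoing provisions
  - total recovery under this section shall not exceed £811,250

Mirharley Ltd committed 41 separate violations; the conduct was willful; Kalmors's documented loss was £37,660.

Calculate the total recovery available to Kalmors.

Statutory damages: 41 × £3,040 = £124,640
Greater of actual damages (£37,660) or statutory damages (£124,640): £124,640
Trebled: 3 × £124,640 = £373,920
Attorney fees: 10% of £373,920 = £37,392
Total before cap: £373,920 + £37,392 = £411,312
Cap at £811,250: £411,312 is within the cap, no reduction.

Total recovery: £411,312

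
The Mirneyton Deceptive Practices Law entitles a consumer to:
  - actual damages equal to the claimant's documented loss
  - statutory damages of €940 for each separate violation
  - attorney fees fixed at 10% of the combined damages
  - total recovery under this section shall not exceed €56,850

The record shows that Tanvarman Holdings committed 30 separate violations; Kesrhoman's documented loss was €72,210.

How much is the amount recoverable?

Statutory damages: 30 × €940 = €28,200
Combined damages: €72,210 + €28,200 = €100,410
Attorney fees: 10% of €100,410 = €10,041
Total before cap: €100,410 + €10,041 = €110,451
Cap at €56,850: €110,451 exceeds the cap → €56,850

€56,850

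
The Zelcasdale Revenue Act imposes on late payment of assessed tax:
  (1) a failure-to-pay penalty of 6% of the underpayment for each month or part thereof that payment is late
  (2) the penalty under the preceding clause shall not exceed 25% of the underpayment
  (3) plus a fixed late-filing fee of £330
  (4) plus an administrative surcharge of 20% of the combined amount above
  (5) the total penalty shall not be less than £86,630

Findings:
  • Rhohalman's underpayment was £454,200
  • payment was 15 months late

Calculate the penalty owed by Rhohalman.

Accrued rate: 6% × 15 = 90%, capped at 25% → 25%
Failure-to-pay penalty: 25% of £454,200 = £113,550
Penalty before surcharge: £113,550 + £330 = £113,880
Administrative surcharge: 20% of £113,880 = £22,776
Total penalty: £113,880 + £22,776 = £136,656
Minimum £86,630: £136,656 meets the minimum, no increase.

£136,656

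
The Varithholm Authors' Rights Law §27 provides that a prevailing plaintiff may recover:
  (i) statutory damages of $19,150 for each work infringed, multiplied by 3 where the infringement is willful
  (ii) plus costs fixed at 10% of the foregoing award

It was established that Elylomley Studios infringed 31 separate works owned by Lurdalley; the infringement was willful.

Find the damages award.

Statutory damages: 31 × $19,150 = $593,650
Trebled: 3 × $593,650 = $1,780,950
Costs: 10% of $1,780,950 = $178,095
Award plus costs: $1,780,950 + $178,095 = $1,959,045

Award: $1,959,045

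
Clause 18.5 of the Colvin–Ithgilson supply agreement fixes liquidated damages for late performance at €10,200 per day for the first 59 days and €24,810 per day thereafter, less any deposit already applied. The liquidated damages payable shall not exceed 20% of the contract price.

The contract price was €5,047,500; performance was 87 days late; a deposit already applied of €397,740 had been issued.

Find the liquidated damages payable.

First 59 days: 59 × €10,200 = €601,800
Remaining days: (87 − 59) × €24,810 = €694,680
Accrued per-day damages: €601,800 + €694,680 = €1,296,480
Less deposit already applied: €1,296,480 − €397,740 = €898,740
Cap: 20% of €5,047,500 = €1,009,500
Cap at €1,009,500: €898,740 is within the cap, no reduction.

€898,740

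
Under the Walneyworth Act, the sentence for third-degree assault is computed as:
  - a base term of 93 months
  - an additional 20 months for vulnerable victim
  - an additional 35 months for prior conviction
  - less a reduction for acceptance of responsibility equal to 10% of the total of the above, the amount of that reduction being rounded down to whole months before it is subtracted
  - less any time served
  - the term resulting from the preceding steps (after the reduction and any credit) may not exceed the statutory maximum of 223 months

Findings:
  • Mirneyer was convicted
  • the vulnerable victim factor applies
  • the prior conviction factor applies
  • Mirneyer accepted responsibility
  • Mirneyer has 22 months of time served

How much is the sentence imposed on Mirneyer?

Sentence: 112 months

Vulnerable victim enhancement: +20 months
Prior conviction enhancement: +35 months
Adjusted term: 93 months + 20 months + 35 months = 148 months
Acceptance of responsibility reduction: 10% of 148 months = 14 months (rounded down)
After reduction: 148 − 14 = 134 months
Less time served: 134 months − 22 months = 112 months
Cap at 223 months: 112 months is within the cap, no reduction.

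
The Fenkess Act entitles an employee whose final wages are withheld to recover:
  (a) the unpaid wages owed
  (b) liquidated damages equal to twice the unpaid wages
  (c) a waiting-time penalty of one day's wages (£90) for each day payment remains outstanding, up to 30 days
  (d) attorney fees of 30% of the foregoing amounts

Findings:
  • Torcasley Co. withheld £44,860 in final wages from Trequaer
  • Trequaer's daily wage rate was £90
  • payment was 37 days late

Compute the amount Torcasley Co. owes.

Doubled: 2 × £44,860 = £89,720
Penalty days: min(37, 30) = 30
Waiting-time penalty: 30 × £90 = £2,700
Subtotal: £44,860 + £89,720 + £2,700 = £137,280
Attorney fees: 30% of £137,280 = £41,184
Total award: £137,280 + £41,184 = £178,464

£178,464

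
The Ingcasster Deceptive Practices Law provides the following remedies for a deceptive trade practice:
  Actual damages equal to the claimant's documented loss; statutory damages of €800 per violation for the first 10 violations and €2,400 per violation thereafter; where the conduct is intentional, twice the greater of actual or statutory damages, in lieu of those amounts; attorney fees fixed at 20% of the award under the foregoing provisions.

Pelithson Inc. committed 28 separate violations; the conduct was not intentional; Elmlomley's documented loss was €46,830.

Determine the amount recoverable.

First 10 violations: 10 × €800 = €8,000
Remaining violations: (28 − 10) × €2,400 = €43,200
Statutory damages: €8,000 + €43,200 = €51,200
Conduct not intentional: the in-lieu enhancement does not apply.
Actual plus statutory damages: €46,830 + €51,200 = €98,030
Attorney fees: 20% of €98,030 = €19,606
Total recovery: €98,030 + €19,606 = €117,636

€117,636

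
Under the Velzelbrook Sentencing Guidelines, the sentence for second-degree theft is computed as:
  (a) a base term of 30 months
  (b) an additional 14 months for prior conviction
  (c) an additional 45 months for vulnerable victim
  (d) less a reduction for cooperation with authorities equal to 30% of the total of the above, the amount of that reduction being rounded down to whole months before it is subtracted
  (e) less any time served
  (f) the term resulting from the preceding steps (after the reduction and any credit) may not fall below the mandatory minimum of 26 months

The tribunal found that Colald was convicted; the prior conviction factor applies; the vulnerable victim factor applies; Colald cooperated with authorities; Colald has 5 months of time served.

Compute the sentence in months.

Prior conviction enhancement: +14 months
Vulnerable victim enhancement: +45 months
Adjusted term: 30 months + 14 months + 45 months = 89 months
Cooperation with authorities reduction: 30% of 89 months = 26 months (rounded down)
After reduction: 89 − 26 = 63 months
Less time served: 63 months − 5 months = 58 months
Minimum 26 months: 58 months meets the minimum, no increase.

58 months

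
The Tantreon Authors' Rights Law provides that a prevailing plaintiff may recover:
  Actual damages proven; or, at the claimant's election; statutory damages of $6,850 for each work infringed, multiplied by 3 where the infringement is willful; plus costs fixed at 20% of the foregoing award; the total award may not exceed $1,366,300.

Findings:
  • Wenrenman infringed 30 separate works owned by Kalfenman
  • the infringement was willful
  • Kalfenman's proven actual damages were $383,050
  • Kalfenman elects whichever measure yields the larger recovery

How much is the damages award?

$739,800

Statutory damages: 30 × $6,850 = $205,500
Trebled: 3 × $205,500 = $616,500
Greater of actual damages ($383,050) or enhanced statutory damages ($616,500): $616,500
Costs: 20% of $616,500 = $123,300
Award plus costs: $616,500 + $123,300 = $739,800
Cap at $1,366,300: $739,800 is within the cap, no reduction.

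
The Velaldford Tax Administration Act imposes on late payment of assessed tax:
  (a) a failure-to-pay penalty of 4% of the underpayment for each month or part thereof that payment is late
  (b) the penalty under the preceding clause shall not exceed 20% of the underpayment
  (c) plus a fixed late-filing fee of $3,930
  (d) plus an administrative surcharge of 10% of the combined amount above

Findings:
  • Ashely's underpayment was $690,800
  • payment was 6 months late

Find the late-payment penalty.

Accrued rate: 4% × 6 = 24%, capped at 20% → 20%
Failure-to-pay penalty: 20% of $690,800 = $138,160
Penalty before surcharge: $138,160 + $3,930 = $142,090
Administrative surcharge: 10% of $142,090 = $14,209
Total penalty: $142,090 + $14,209 = $156,299

$156,299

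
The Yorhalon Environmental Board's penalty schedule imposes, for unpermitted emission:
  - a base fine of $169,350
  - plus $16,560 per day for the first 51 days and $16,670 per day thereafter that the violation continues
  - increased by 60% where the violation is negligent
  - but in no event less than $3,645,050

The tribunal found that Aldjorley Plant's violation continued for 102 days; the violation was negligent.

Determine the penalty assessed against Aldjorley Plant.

Civil penalty: $3,645,050

First 51 days: 51 × $16,560 = $844,560
Remaining days: (102 − 51) × $16,670 = $850,170
Per-day component: $844,560 + $850,170 = $1,694,730
Base plus per-day: $169,350 + $1,694,730 = $1,864,080
Enhancement: 60% of $1,864,080 = $1,118,448
Enhanced fine: $1,864,080 + $1,118,448 = $2,982,528
Minimum $3,645,050: $2,982,528 is below the minimum → $3,645,050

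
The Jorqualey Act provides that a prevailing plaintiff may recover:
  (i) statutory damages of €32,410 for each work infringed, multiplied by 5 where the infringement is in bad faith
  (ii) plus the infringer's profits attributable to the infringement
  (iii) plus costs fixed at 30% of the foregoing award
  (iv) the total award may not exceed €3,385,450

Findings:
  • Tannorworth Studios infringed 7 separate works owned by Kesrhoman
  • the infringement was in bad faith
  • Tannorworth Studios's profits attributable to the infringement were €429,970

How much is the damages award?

€2,033,616

Statutory damages: 7 × €32,410 = €226,870
Multiplied by 5: 5 × €226,870 = €1,134,350
Combined award: €1,134,350 + €429,970 = €1,564,320
Costs: 30% of €1,564,320 = €469,296
Award plus costs: €1,564,320 + €469,296 = €2,033,616
Cap at €3,385,450: €2,033,616 is within the cap, no reduction.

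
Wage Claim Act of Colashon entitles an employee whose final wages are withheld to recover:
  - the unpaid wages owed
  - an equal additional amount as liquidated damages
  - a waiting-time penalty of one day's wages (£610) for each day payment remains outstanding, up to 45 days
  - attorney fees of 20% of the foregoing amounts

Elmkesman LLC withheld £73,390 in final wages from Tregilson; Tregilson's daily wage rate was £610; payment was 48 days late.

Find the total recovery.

£209,076

Liquidated damages (equal amount): £73,390
Penalty days: min(48, 45) = 45
Waiting-time penalty: 45 × £610 = £27,450
Subtotal: £73,390 + £73,390 + £27,450 = £174,230
Attorney fees: 20% of £174,230 = £34,846
Total award: £174,230 + £34,846 = £209,076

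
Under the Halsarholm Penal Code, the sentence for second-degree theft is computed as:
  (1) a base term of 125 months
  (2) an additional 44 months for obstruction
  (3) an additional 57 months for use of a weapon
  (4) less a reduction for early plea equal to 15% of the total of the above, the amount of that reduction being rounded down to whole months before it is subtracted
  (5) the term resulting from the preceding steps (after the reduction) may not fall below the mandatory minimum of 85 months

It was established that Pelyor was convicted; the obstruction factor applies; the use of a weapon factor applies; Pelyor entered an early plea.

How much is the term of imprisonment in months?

Sentence: 193 months

Obstruction enhancement: +44 months
Use of a weapon enhancement: +57 months
Adjusted term: 125 months + 44 months + 57 months = 226 months
Early plea reduction: 15% of 226 months = 33 months (rounded down)
After reduction: 226 − 33 = 193 months
Minimum 85 months: 193 months meets the minimum, no increase.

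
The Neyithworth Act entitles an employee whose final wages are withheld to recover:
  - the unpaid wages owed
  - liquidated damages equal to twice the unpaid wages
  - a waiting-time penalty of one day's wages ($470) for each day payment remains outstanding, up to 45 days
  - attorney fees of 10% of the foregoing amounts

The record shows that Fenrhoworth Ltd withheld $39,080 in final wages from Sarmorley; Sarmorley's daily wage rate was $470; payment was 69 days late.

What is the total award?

$152,229

Doubled: 2 × $39,080 = $78,160
Penalty days: min(69, 45) = 45
Waiting-time penalty: 45 × $470 = $21,150
Subtotal: $39,080 + $78,160 + $21,150 = $138,390
Attorney fees: 10% of $138,390 = $13,839
Total award: $138,390 + $13,839 = $152,229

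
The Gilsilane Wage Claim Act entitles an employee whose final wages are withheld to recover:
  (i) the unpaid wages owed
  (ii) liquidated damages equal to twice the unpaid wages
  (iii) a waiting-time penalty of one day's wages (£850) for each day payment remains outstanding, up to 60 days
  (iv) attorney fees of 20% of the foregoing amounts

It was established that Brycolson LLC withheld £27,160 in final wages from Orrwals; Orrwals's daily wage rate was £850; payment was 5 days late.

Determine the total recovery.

Total award: £102,876

Doubled: 2 × £27,160 = £54,320
Penalty days: min(5, 60) = 5
Waiting-time penalty: 5 × £850 = £4,250
Subtotal: £27,160 + £54,320 + £4,250 = £85,730
Attorney fees: 20% of £85,730 = £17,146
Total award: £85,730 + £17,146 = £102,876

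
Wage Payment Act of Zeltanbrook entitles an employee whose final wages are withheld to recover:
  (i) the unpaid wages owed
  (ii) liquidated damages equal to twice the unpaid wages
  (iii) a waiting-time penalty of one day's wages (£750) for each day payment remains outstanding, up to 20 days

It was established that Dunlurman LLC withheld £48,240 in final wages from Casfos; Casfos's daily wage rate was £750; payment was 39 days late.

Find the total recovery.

Total award: £159,720

Doubled: 2 × £48,240 = £96,480
Penalty days: min(39, 20) = 20
Waiting-time penalty: 20 × £750 = £15,000
Total award: £48,240 + £96,480 + £15,000 = £159,720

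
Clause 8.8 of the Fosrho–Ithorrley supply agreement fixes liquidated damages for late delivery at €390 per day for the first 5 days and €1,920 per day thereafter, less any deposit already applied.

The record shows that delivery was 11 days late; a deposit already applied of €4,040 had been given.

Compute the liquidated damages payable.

€9,430

First 5 days: 5 × €390 = €1,950
Remaining days: (11 − 5) × €1,920 = €11,520
Accrued per-day damages: €1,950 + €11,520 = €13,470
Less deposit already applied: €13,470 − €4,040 = €9,430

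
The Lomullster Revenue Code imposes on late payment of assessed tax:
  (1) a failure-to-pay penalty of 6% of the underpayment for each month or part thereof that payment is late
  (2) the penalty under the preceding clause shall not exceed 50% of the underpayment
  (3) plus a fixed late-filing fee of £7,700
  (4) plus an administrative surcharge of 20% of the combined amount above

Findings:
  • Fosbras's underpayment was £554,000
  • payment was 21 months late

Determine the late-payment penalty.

Accrued rate: 6% × 21 = 126%, capped at 50% → 50%
Failure-to-pay penalty: 50% of £554,000 = £277,000
Penalty before surcharge: £277,000 + £7,700 = £284,700
Administrative surcharge: 20% of £284,700 = £56,940
Total penalty: £284,700 + £56,940 = £341,640

£341,640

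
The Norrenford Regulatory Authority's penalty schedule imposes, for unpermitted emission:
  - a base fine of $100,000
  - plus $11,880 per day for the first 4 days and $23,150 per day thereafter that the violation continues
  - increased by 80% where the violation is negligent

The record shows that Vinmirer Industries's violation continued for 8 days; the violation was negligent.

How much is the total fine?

First 4 days: 4 × $11,880 = $47,520
Remaining days: (8 − 4) × $23,150 = $92,600
Per-day component: $47,520 + $92,600 = $140,120
Base plus per-day: $100,000 + $140,120 = $240,120
Enhancement: 80% of $240,120 = $192,096
Enhanced fine: $240,120 + $192,096 = $432,216

$432,216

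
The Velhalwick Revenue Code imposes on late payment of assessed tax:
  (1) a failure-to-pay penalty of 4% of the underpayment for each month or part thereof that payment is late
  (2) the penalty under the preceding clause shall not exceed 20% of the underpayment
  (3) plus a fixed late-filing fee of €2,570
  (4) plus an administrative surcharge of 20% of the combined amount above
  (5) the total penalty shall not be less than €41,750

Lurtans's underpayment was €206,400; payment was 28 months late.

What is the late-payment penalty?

Accrued rate: 4% × 28 = 112%, capped at 20% → 20%
Failure-to-pay penalty: 20% of €206,400 = €41,280
Penalty before surcharge: €41,280 + €2,570 = €43,850
Administrative surcharge: 20% of €43,850 = €8,770
Total penalty: €43,850 + €8,770 = €52,620
Minimum €41,750: €52,620 meets the minimum, no increase.

Penalty: €52,620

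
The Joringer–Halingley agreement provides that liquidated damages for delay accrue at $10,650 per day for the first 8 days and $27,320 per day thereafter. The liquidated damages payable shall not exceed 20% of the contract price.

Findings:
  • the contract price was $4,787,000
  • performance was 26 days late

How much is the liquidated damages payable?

First 8 days: 8 × $10,650 = $85,200
Remaining days: (26 − 8) × $27,320 = $491,760
Accrued per-day damages: $85,200 + $491,760 = $576,960
Cap: 20% of $4,787,000 = $957,400
Cap at $957,400: $576,960 is within the cap, no reduction.

Liquidated damages: $576,960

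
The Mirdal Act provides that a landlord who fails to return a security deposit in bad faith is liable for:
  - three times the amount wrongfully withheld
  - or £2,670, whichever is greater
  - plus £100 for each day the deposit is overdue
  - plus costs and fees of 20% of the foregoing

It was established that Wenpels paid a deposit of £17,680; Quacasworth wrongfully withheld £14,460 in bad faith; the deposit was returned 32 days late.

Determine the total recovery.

£55,896

Trebled: 3 × £14,460 = £43,380
Minimum £2,670: £43,380 meets the minimum, no increase.
Late-return penalty: 32 × £100 = £3,200
Damages plus late penalty: £43,380 + £3,200 = £46,580
Costs and fees: 20% of £46,580 = £9,316
Total recovery: £46,580 + £9,316 = £55,896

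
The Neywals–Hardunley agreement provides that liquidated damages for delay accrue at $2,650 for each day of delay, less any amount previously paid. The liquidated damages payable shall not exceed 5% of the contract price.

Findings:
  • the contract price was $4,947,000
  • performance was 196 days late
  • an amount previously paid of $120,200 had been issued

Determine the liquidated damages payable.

Per-day damages: 196 × $2,650 = $519,400
Less amount previously paid: $519,400 − $120,200 = $399,200
Cap: 5% of $4,947,000 = $247,350
Cap at $247,350: $399,200 exceeds the cap → $247,350

$247,350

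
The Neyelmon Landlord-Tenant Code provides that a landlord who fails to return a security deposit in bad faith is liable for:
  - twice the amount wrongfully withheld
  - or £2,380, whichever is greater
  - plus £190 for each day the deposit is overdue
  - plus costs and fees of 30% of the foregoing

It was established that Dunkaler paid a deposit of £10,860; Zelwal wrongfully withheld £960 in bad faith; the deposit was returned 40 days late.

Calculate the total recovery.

Doubled: 2 × £960 = £1,920
Minimum £2,380: £1,920 is below the minimum → £2,380
Late-return penalty: 40 × £190 = £7,600
Damages plus late penalty: £2,380 + £7,600 = £9,980
Costs and fees: 30% of £9,980 = £2,994
Total recovery: £9,980 + £2,994 = £12,974

£12,974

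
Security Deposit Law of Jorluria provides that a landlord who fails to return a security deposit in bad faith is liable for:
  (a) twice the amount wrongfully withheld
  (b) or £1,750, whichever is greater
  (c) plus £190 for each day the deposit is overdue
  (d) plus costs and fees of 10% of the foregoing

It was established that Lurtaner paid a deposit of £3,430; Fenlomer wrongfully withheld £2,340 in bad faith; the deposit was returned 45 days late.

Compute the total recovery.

Doubled: 2 × £2,340 = £4,680
Minimum £1,750: £4,680 meets the minimum, no increase.
Late-return penalty: 45 × £190 = £8,550
Damages plus late penalty: £4,680 + £8,550 = £13,230
Costs and fees: 10% of £13,230 = £1,323
Total recovery: £13,230 + £1,323 = £14,553

£14,553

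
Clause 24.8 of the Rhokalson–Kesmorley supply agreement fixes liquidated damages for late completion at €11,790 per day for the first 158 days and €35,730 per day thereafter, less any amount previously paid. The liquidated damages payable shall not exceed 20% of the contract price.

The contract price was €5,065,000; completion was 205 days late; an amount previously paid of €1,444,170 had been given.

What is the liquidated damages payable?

€1,013,000

First 158 days: 158 × €11,790 = €1,862,820
Remaining days: (205 − 158) × €35,730 = €1,679,310
Accrued per-day damages: €1,862,820 + €1,679,310 = €3,542,130
Less amount previously paid: €3,542,130 − €1,444,170 = €2,097,960
Cap: 20% of €5,065,000 = €1,013,000
Cap at €1,013,000: €2,097,960 exceeds the cap → €1,013,000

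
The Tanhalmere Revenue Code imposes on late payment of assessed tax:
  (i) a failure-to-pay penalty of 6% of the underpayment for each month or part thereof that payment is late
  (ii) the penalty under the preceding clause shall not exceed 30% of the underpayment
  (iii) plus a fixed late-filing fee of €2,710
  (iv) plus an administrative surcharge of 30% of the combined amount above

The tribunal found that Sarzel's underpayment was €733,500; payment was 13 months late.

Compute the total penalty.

Accrued rate: 6% × 13 = 78%, capped at 30% → 30%
Failure-to-pay penalty: 30% of €733,500 = €220,050
Penalty before surcharge: €220,050 + €2,710 = €222,760
Administrative surcharge: 30% of €222,760 = €66,828
Total penalty: €222,760 + €66,828 = €289,588

€289,588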